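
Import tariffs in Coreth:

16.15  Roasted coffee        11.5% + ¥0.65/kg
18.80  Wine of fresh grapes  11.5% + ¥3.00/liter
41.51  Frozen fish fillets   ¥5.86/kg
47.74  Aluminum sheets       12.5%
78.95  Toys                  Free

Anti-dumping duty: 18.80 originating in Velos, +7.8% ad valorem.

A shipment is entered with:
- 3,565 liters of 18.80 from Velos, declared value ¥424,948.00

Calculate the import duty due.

¥92,709.96

Line 1 (18.80, Velos, 3,565 liters, ¥424,948.00):
Base rate for 18.80 is 11.5% + ¥3.00/liter.
Additional duty on 18.80 from Velos: +7.8%. Applied ad valorem rate: 11.5% + 7.8% = 19.3%.
Duty = ¥424,948.00 × 19.3% + 3,565 × ¥3.00 = ¥92,709.96.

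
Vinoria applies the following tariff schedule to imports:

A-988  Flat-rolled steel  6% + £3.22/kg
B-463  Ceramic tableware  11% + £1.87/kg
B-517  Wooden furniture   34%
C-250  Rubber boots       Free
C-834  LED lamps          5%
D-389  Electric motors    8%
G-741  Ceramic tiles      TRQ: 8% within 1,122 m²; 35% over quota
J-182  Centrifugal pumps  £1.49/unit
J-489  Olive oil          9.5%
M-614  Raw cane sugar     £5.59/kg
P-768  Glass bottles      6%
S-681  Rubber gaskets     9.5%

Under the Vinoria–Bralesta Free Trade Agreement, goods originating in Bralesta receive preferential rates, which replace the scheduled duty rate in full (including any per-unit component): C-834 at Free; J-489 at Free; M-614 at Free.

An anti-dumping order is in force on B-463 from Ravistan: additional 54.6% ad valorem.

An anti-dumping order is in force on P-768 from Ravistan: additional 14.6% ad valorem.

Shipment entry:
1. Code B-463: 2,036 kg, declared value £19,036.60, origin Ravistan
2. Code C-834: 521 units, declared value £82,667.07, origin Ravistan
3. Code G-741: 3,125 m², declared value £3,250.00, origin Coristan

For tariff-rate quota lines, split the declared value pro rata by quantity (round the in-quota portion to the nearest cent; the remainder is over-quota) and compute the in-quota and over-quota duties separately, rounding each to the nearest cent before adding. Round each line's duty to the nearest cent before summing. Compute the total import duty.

Line 1 (B-463, Ravistan, 2,036 kg, £19,036.60):
Base rate for B-463 is 11% + £1.87/kg.
Additional duty on B-463 from Ravistan: +54.6%. Applied ad valorem rate: 11% + 54.6% = 65.6%.
Duty = £19,036.60 × 65.6% + 2,036 × £1.87 = £16,295.33.
Line 2 (C-834, Ravistan, 521 units, £82,667.07):
Base rate for C-834 is 5%.
C-834 has an FTA preferential rate, but origin Ravistan is not Bralesta; base rate stands.
Duty = £82,667.07 × 5% = £4,133.35.
Line 3 (G-741, Coristan, 3,125 m², £3,250.00):
Code G-741 is under a tariff-rate quota (threshold 1,122 m²). In-quota: 1,122 m² at 8%; over-quota: 2,003 m² at 35%.
Pro-rata value split: in-quota = £3,250.00 × 1,122/3,125 = £1,166.88; over-quota = £3,250.00 − £1,166.88 = £2,083.12.
In-quota duty = £1,166.88 × 8% = £93.35. Over-quota duty = £2,083.12 × 35% = £729.09.
Line duty = £93.35 + £729.09 = £822.44.
Total = £16,295.33 + £4,133.35 + £822.44 = £21,251.12.

£21,251.12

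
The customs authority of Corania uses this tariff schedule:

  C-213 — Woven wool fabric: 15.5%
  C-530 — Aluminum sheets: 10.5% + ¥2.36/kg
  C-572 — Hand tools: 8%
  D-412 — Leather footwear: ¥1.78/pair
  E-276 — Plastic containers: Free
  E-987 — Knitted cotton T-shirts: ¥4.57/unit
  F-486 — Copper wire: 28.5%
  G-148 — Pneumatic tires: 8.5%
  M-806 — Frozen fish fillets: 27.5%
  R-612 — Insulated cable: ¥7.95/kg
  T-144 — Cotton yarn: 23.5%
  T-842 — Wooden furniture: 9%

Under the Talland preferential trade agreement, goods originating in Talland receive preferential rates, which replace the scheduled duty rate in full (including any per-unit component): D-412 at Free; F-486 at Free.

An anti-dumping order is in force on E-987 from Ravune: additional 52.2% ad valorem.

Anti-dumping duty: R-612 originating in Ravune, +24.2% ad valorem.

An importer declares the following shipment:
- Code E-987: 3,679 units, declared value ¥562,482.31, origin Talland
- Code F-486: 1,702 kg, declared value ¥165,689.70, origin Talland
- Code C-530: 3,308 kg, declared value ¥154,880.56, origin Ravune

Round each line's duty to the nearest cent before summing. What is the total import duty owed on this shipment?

¥40,882.37

Line 1 (E-987, Talland, 3,679 units, ¥562,482.31):
Base rate for E-987 is ¥4.57/unit.
Origin Talland is the FTA partner but E-987 is not on the preference list; base rate stands.
The additional-duty order on E-987 targets Ravune, not Talland; it does not apply.
Duty = 3,679 × ¥4.57 = ¥16,813.03.
Line 2 (F-486, Talland, 1,702 kg, ¥165,689.70):
Base rate for F-486 is 28.5%.
Origin Talland qualifies under the Corania–Talland agreement and F-486 is covered: preferential rate Free applies instead.
Duty = ¥165,689.70 × 0% = ¥0.00.
Line 3 (C-530, Ravune, 3,308 kg, ¥154,880.56):
Base rate for C-530 is 10.5% + ¥2.36/kg.
Duty = ¥154,880.56 × 10.5% + 3,308 × ¥2.36 = ¥24,069.34.
Total = ¥16,813.03 + ¥0.00 + ¥24,069.34 = ¥40,882.37.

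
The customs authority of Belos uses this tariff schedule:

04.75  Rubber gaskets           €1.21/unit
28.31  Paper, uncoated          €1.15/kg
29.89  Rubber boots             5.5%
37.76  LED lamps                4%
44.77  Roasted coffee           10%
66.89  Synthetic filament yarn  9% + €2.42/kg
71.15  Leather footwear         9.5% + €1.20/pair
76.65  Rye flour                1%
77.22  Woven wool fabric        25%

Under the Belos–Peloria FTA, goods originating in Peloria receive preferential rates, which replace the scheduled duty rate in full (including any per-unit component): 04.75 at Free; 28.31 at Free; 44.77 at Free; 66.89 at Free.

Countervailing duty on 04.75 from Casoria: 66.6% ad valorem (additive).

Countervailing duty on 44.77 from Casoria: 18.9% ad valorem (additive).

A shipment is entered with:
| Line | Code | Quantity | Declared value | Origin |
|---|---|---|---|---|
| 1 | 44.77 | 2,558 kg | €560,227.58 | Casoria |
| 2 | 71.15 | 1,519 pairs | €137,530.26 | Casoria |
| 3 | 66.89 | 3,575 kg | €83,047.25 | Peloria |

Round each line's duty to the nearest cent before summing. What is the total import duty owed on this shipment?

€176,793.94

Line 1 (44.77, Casoria, 2,558 kg, €560,227.58):
Base rate for 44.77 is 10%.
44.77 has an FTA preferential rate, but origin Casoria is not Peloria; base rate stands.
Additional duty on 44.77 from Casoria: +18.9%. Applied ad valorem rate: 10% + 18.9% = 28.9%.
Duty = €560,227.58 × 28.9% = €161,905.77.
Line 2 (71.15, Casoria, 1,519 pairs, €137,530.26):
Base rate for 71.15 is 9.5% + €1.20/pair.
Duty = €137,530.26 × 9.5% + 1,519 × €1.20 = €14,888.17.
Line 3 (66.89, Peloria, 3,575 kg, €83,047.25):
Base rate for 66.89 is 9% + €2.42/kg.
Origin Peloria qualifies under the Belos–Peloria agreement and 66.89 is covered: preferential rate Free applies instead.
Duty = €83,047.25 × 0% = €0.00.
Total = €161,905.77 + €14,888.17 + €0.00 = €176,793.94.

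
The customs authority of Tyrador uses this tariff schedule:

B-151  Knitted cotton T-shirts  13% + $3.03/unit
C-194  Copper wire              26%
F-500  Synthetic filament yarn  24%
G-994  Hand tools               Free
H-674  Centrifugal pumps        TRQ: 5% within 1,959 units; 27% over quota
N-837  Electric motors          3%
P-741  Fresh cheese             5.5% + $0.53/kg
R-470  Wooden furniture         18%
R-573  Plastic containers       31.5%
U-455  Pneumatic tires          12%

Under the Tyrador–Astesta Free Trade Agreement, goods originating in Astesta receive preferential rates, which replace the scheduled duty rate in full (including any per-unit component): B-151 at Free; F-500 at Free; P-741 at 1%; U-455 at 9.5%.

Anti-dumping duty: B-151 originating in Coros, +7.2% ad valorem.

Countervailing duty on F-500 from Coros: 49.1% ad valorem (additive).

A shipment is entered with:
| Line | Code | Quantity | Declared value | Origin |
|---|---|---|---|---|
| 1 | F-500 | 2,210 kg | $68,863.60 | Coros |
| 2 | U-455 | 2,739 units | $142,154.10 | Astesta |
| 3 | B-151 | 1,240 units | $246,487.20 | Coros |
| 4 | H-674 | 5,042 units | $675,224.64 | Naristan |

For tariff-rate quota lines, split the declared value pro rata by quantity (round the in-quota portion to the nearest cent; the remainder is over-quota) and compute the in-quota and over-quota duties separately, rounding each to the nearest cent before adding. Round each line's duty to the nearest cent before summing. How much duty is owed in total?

Line 1 (F-500, Coros, 2,210 kg, $68,863.60):
Base rate for F-500 is 24%.
F-500 has an FTA preferential rate, but origin Coros is not Astesta; base rate stands.
Additional duty on F-500 from Coros: +49.1%. Applied ad valorem rate: 24% + 49.1% = 73.1%.
Duty = $68,863.60 × 73.1% = $50,339.29.
Line 2 (U-455, Astesta, 2,739 units, $142,154.10):
Base rate for U-455 is 12%.
Origin Astesta qualifies under the Tyrador–Astesta agreement and U-455 is covered: preferential rate 9.5% applies instead.
Duty = $142,154.10 × 9.5% = $13,504.64.
Line 3 (B-151, Coros, 1,240 units, $246,487.20):
Base rate for B-151 is 13% + $3.03/unit.
B-151 has an FTA preferential rate, but origin Coros is not Astesta; base rate stands.
Additional duty on B-151 from Coros: +7.2%. Applied ad valorem rate: 13% + 7.2% = 20.2%.
Duty = $246,487.20 × 20.2% + 1,240 × $3.03 = $53,547.61.
Line 4 (H-674, Naristan, 5,042 units, $675,224.64):
Code H-674 is under a tariff-rate quota (threshold 1,959 units). In-quota: 1,959 units at 5%; over-quota: 3,083 units at 27%.
Pro-rata value split: in-quota = $675,224.64 × 1,959/5,042 = $262,349.28; over-quota = $675,224.64 − $262,349.28 = $412,875.36.
In-quota duty = $262,349.28 × 5% = $13,117.46. Over-quota duty = $412,875.36 × 27% = $111,476.35.
Line duty = $13,117.46 + $111,476.35 = $124,593.81.
Total = $50,339.29 + $13,504.64 + $53,547.61 + $124,593.81 = $241,985.35.

$241,985.35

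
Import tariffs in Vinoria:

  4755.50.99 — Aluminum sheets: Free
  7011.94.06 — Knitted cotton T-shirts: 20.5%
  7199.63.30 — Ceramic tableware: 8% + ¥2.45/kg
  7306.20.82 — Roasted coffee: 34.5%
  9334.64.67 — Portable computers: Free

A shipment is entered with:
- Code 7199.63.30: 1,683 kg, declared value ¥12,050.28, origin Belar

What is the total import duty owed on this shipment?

¥5,087.37

Line 1 (7199.63.30, Belar, 1,683 kg, ¥12,050.28):
Base rate for 7199.63.30 is 8% + ¥2.45/kg.
Duty = ¥12,050.28 × 8% + 1,683 × ¥2.45 = ¥5,087.37.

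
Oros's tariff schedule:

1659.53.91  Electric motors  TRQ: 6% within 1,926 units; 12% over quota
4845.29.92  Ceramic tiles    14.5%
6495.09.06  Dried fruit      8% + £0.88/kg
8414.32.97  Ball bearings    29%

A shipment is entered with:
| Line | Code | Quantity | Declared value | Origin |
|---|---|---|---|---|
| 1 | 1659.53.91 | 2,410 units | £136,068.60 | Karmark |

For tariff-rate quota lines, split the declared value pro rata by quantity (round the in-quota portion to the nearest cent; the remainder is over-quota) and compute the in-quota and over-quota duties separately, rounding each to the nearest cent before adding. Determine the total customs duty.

£9,803.72

Line 1 (1659.53.91, Karmark, 2,410 units, £136,068.60):
Code 1659.53.91 is under a tariff-rate quota (threshold 1,926 units). In-quota: 1,926 units at 6%; over-quota: 484 units at 12%.
Pro-rata value split: in-quota = £136,068.60 × 1,926/2,410 = £108,741.96; over-quota = £136,068.60 − £108,741.96 = £27,326.64.
In-quota duty = £108,741.96 × 6% = £6,524.52. Over-quota duty = £27,326.64 × 12% = £3,279.20.
Line duty = £6,524.52 + £3,279.20 = £9,803.72.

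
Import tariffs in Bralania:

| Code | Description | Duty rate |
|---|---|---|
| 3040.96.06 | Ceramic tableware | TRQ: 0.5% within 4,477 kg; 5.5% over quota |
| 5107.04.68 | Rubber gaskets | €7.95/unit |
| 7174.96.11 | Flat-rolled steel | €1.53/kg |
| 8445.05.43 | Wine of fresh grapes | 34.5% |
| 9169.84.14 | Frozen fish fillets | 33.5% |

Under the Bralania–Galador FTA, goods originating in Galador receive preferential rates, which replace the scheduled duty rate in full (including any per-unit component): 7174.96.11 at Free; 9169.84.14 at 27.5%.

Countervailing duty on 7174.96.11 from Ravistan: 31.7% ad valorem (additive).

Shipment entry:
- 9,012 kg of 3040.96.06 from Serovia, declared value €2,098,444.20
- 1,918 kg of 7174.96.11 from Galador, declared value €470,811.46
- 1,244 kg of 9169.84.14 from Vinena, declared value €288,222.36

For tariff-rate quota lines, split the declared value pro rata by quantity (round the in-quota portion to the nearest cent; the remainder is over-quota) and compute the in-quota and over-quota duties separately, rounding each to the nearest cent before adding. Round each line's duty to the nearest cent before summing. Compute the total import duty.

€159,845.45

Line 1 (3040.96.06, Serovia, 9,012 kg, €2,098,444.20):
Code 3040.96.06 is under a tariff-rate quota (threshold 4,477 kg). In-quota: 4,477 kg at 0.5%; over-quota: 4,535 kg at 5.5%.
Pro-rata value split: in-quota = €2,098,444.20 × 4,477/9,012 = €1,042,469.45; over-quota = €2,098,444.20 − €1,042,469.45 = €1,055,974.75.
In-quota duty = €1,042,469.45 × 0.5% = €5,212.35. Over-quota duty = €1,055,974.75 × 5.5% = €58,078.61.
Line duty = €5,212.35 + €58,078.61 = €63,290.96.
Line 2 (7174.96.11, Galador, 1,918 kg, €470,811.46):
Base rate for 7174.96.11 is €1.53/kg.
Origin Galador qualifies under the Bralania–Galador agreement and 7174.96.11 is covered: preferential rate Free applies instead.
The additional-duty order on 7174.96.11 targets Ravistan, not Galador; it does not apply.
Duty = €470,811.46 × 0% = €0.00.
Line 3 (9169.84.14, Vinena, 1,244 kg, €288,222.36):
Base rate for 9169.84.14 is 33.5%.
9169.84.14 has an FTA preferential rate, but origin Vinena is not Galador; base rate stands.
Duty = €288,222.36 × 33.5% = €96,554.49.
Total = €63,290.96 + €0.00 + €96,554.49 = €159,845.45.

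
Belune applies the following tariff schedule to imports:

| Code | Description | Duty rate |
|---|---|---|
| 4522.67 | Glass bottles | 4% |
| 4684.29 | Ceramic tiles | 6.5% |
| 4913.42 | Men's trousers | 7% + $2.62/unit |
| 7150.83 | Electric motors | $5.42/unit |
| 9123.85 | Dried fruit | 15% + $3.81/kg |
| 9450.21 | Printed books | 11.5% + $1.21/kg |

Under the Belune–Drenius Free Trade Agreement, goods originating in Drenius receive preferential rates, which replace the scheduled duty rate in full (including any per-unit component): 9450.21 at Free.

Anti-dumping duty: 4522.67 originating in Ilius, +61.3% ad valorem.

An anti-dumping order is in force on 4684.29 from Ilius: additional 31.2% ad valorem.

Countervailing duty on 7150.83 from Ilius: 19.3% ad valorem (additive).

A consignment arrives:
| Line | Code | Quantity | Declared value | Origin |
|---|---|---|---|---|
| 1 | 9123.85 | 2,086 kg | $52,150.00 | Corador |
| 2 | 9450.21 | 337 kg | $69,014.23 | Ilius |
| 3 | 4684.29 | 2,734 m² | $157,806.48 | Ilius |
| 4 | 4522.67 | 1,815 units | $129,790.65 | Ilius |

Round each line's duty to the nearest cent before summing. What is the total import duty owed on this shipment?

$168,360.90

Line 1 (9123.85, Corador, 2,086 kg, $52,150.00):
Base rate for 9123.85 is 15% + $3.81/kg.
Duty = $52,150.00 × 15% + 2,086 × $3.81 = $15,770.16.
Line 2 (9450.21, Ilius, 337 kg, $69,014.23):
Base rate for 9450.21 is 11.5% + $1.21/kg.
9450.21 has an FTA preferential rate, but origin Ilius is not Drenius; base rate stands.
Duty = $69,014.23 × 11.5% + 337 × $1.21 = $8,344.41.
Line 3 (4684.29, Ilius, 2,734 m², $157,806.48):
Base rate for 4684.29 is 6.5%.
Additional duty on 4684.29 from Ilius: +31.2%. Applied ad valorem rate: 6.5% + 31.2% = 37.7%.
Duty = $157,806.48 × 37.7% = $59,493.04.
Line 4 (4522.67, Ilius, 1,815 units, $129,790.65):
Base rate for 4522.67 is 4%.
Additional duty on 4522.67 from Ilius: +61.3%. Applied ad valorem rate: 4% + 61.3% = 65.3%.
Duty = $129,790.65 × 65.3% = $84,753.29.
Total = $15,770.16 + $8,344.41 + $59,493.04 + $84,753.29 = $168,360.90.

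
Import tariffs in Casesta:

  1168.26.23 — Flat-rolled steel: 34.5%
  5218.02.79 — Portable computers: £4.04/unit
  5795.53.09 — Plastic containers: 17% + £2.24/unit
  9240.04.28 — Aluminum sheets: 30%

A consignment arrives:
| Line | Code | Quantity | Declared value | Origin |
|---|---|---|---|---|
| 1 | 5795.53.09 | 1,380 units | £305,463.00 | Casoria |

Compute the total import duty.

£55,019.91

Line 1 (5795.53.09, Casoria, 1,380 units, £305,463.00):
Base rate for 5795.53.09 is 17% + £2.24/unit.
Duty = £305,463.00 × 17% + 1,380 × £2.24 = £55,019.91.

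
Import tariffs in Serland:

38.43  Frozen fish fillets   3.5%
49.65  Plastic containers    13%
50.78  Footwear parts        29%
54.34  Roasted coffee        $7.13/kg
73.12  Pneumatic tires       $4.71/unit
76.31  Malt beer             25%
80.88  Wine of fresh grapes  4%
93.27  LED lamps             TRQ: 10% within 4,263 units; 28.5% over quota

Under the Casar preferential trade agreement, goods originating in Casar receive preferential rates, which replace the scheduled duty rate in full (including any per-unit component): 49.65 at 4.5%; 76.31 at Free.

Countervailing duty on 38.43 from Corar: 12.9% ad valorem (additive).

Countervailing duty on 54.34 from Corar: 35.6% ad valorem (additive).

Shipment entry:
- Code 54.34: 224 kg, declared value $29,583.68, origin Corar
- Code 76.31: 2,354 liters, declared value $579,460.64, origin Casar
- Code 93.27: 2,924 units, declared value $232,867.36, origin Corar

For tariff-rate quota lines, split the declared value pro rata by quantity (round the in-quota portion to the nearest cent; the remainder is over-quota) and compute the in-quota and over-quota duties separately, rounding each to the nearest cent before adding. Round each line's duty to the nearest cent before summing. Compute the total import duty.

Line 1 (54.34, Corar, 224 kg, $29,583.68):
Base rate for 54.34 is $7.13/kg.
Additional duty on 54.34 from Corar: +35.6% ad valorem. Applied ad valorem rate = 35.6%.
Duty = $29,583.68 × 35.6% + 224 × $7.13 = $12,128.91.
Line 2 (76.31, Casar, 2,354 liters, $579,460.64):
Base rate for 76.31 is 25%.
Origin Casar qualifies under the Serland–Casar agreement and 76.31 is covered: preferential rate Free applies instead.
Duty = $579,460.64 × 0% = $0.00.
Line 3 (93.27, Corar, 2,924 units, $232,867.36):
Code 93.27 is under a tariff-rate quota (threshold 4,263 units). Quantity 2,924 units is within the quota, so the in-quota rate 10% applies to the full value.
Duty = $232,867.36 × 10% = $23,286.74.
Total = $12,128.91 + $0.00 + $23,286.74 = $35,415.65.

$35,415.65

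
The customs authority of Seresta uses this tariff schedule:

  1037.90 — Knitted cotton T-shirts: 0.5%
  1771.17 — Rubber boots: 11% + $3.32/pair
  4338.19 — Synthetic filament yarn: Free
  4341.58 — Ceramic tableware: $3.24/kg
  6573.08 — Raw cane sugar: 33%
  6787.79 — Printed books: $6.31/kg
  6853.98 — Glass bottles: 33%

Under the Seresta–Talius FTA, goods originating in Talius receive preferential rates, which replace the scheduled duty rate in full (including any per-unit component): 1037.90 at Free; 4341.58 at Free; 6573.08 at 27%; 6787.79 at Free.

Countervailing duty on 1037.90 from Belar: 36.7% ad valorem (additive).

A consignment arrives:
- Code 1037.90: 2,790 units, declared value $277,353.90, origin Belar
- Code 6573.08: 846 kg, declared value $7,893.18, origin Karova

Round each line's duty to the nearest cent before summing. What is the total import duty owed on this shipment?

$105,780.40

Line 1 (1037.90, Belar, 2,790 units, $277,353.90):
Base rate for 1037.90 is 0.5%.
1037.90 has an FTA preferential rate, but origin Belar is not Talius; base rate stands.
Additional duty on 1037.90 from Belar: +36.7%. Applied ad valorem rate: 0.5% + 36.7% = 37.2%.
Duty = $277,353.90 × 37.2% = $103,175.65.
Line 2 (6573.08, Karova, 846 kg, $7,893.18):
Base rate for 6573.08 is 33%.
6573.08 has an FTA preferential rate, but origin Karova is not Talius; base rate stands.
Duty = $7,893.18 × 33% = $2,604.75.
Total = $103,175.65 + $2,604.75 = $105,780.40.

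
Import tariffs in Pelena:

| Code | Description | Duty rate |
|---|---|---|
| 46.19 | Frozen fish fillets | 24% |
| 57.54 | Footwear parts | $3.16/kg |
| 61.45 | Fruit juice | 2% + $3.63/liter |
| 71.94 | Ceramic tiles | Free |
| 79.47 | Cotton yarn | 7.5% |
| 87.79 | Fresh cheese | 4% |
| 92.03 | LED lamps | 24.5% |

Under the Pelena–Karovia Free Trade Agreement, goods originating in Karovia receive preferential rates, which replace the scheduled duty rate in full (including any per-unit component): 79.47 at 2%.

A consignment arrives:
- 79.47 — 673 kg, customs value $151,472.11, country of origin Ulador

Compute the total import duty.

Line 1 (79.47, Ulador, 673 kg, $151,472.11):
Base rate for 79.47 is 7.5%.
79.47 has an FTA preferential rate, but origin Ulador is not Karovia; base rate stands.
Duty = $151,472.11 × 7.5% = $11,360.41.

$11,360.41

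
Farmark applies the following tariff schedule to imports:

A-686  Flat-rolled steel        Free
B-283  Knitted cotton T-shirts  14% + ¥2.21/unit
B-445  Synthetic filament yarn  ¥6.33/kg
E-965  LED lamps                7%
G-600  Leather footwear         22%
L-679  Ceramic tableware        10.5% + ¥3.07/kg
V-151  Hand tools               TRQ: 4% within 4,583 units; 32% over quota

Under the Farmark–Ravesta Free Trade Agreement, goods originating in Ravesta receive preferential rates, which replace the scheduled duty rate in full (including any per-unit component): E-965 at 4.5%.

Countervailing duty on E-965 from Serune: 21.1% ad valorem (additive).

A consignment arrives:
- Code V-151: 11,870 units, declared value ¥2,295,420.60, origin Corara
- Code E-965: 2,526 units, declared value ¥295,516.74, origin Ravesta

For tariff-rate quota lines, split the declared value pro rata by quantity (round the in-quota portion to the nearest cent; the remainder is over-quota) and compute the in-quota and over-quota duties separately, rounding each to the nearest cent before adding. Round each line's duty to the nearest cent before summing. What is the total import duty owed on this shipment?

Line 1 (V-151, Corara, 11,870 units, ¥2,295,420.60):
Code V-151 is under a tariff-rate quota (threshold 4,583 units). In-quota: 4,583 units at 4%; over-quota: 7,287 units at 32%.
Pro-rata value split: in-quota = ¥2,295,420.60 × 4,583/11,870 = ¥886,260.54; over-quota = ¥2,295,420.60 − ¥886,260.54 = ¥1,409,160.06.
In-quota duty = ¥886,260.54 × 4% = ¥35,450.42. Over-quota duty = ¥1,409,160.06 × 32% = ¥450,931.22.
Line duty = ¥35,450.42 + ¥450,931.22 = ¥486,381.64.
Line 2 (E-965, Ravesta, 2,526 units, ¥295,516.74):
Base rate for E-965 is 7%.
Origin Ravesta qualifies under the Farmark–Ravesta agreement and E-965 is covered: preferential rate 4.5% applies instead.
The additional-duty order on E-965 targets Serune, not Ravesta; it does not apply.
Duty = ¥295,516.74 × 4.5% = ¥13,298.25.
Total = ¥486,381.64 + ¥13,298.25 = ¥499,679.89.

¥499,679.89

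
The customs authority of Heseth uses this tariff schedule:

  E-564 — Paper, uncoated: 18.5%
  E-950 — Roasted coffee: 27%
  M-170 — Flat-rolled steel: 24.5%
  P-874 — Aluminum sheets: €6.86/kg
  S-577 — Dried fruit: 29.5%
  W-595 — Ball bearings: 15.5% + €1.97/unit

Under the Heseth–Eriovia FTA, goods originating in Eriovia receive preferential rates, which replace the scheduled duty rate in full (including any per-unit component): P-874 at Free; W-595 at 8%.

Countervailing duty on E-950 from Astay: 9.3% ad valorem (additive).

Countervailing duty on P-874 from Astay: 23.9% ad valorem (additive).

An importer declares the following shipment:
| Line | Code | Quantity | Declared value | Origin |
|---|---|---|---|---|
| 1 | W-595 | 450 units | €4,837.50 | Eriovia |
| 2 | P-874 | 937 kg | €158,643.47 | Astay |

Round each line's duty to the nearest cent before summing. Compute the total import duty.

€44,730.61

Line 1 (W-595, Eriovia, 450 units, €4,837.50):
Base rate for W-595 is 15.5% + €1.97/unit.
Origin Eriovia qualifies under the Heseth–Eriovia agreement and W-595 is covered: preferential rate 8% applies instead.
Duty = €4,837.50 × 8% = €387.00.
Line 2 (P-874, Astay, 937 kg, €158,643.47):
Base rate for P-874 is €6.86/kg.
P-874 has an FTA preferential rate, but origin Astay is not Eriovia; base rate stands.
Additional duty on P-874 from Astay: +23.9% ad valorem. Applied ad valorem rate = 23.9%.
Duty = €158,643.47 × 23.9% + 937 × €6.86 = €44,343.61.
Total = €387.00 + €44,343.61 = €44,730.61.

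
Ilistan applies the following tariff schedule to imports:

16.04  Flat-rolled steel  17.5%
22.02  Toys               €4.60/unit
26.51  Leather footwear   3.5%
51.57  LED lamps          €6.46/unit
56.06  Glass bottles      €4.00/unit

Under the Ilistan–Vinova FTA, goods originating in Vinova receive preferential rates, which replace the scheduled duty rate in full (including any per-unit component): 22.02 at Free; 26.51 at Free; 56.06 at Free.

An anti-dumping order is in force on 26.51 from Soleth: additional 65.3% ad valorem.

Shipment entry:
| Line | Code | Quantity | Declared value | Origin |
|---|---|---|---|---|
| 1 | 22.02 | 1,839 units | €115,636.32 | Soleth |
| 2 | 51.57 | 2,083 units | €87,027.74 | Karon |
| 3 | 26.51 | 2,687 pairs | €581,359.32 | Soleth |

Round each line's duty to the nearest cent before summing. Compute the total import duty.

Line 1 (22.02, Soleth, 1,839 units, €115,636.32):
Base rate for 22.02 is €4.60/unit.
22.02 has an FTA preferential rate, but origin Soleth is not Vinova; base rate stands.
Duty = 1,839 × €4.60 = €8,459.40.
Line 2 (51.57, Karon, 2,083 units, €87,027.74):
Base rate for 51.57 is €6.46/unit.
Duty = 2,083 × €6.46 = €13,456.18.
Line 3 (26.51, Soleth, 2,687 pairs, €581,359.32):
Base rate for 26.51 is 3.5%.
26.51 has an FTA preferential rate, but origin Soleth is not Vinova; base rate stands.
Additional duty on 26.51 from Soleth: +65.3%. Applied ad valorem rate: 3.5% + 65.3% = 68.8%.
Duty = €581,359.32 × 68.8% = €399,975.21.
Total = €8,459.40 + €13,456.18 + €399,975.21 = €421,890.79.

€421,890.79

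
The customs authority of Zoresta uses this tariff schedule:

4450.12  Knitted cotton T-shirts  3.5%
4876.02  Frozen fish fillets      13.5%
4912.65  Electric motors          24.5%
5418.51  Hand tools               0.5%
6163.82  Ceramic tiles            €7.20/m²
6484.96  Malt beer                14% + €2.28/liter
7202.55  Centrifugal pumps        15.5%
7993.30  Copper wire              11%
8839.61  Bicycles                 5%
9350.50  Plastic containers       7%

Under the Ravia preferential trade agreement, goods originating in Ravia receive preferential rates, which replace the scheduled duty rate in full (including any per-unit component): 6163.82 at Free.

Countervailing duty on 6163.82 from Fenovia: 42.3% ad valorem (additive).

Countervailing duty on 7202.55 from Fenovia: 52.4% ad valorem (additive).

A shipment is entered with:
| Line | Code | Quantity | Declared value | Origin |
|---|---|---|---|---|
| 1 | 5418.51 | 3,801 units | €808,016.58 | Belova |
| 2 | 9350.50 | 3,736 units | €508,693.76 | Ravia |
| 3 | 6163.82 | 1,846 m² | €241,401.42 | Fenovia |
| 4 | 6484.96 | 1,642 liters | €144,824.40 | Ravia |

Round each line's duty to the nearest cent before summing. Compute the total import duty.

Line 1 (5418.51, Belova, 3,801 units, €808,016.58):
Base rate for 5418.51 is 0.5%.
Duty = €808,016.58 × 0.5% = €4,040.08.
Line 2 (9350.50, Ravia, 3,736 units, €508,693.76):
Base rate for 9350.50 is 7%.
Origin Ravia is the FTA partner but 9350.50 is not on the preference list; base rate stands.
Duty = €508,693.76 × 7% = €35,608.56.
Line 3 (6163.82, Fenovia, 1,846 m², €241,401.42):
Base rate for 6163.82 is €7.20/m².
6163.82 has an FTA preferential rate, but origin Fenovia is not Ravia; base rate stands.
Additional duty on 6163.82 from Fenovia: +42.3% ad valorem. Applied ad valorem rate = 42.3%.
Duty = €241,401.42 × 42.3% + 1,846 × €7.20 = €115,404.00.
Line 4 (6484.96, Ravia, 1,642 liters, €144,824.40):
Base rate for 6484.96 is 14% + €2.28/liter.
Origin Ravia is the FTA partner but 6484.96 is not on the preference list; base rate stands.
Duty = €144,824.40 × 14% + 1,642 × €2.28 = €24,019.18.
Total = €4,040.08 + €35,608.56 + €115,404.00 + €24,019.18 = €179,071.82.

€179,071.82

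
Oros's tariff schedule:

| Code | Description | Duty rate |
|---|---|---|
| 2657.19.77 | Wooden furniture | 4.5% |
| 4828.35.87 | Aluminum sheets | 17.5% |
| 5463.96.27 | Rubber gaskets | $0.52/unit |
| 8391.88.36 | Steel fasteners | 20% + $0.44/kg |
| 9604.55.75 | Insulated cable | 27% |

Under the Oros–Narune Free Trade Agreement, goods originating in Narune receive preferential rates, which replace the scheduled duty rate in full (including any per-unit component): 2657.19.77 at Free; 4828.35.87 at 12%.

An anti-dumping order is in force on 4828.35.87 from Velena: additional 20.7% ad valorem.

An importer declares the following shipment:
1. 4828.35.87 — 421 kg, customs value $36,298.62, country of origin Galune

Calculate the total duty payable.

Line 1 (4828.35.87, Galune, 421 kg, $36,298.62):
Base rate for 4828.35.87 is 17.5%.
4828.35.87 has an FTA preferential rate, but origin Galune is not Narune; base rate stands.
The additional-duty order on 4828.35.87 targets Velena, not Galune; it does not apply.
Duty = $36,298.62 × 17.5% = $6,352.26.

$6,352.26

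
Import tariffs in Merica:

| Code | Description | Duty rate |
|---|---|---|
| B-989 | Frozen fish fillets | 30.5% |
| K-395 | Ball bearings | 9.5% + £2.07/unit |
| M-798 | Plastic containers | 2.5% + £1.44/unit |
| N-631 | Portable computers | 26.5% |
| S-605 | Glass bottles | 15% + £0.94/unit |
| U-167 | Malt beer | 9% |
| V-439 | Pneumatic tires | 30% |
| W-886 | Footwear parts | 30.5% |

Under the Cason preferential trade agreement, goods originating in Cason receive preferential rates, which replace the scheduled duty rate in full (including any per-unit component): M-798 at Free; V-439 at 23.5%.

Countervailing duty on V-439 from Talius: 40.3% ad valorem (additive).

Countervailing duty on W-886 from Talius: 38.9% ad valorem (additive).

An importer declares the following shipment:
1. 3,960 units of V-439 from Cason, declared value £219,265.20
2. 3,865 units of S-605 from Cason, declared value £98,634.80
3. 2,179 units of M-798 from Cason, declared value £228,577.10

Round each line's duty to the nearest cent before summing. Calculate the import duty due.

£69,955.64

Line 1 (V-439, Cason, 3,960 units, £219,265.20):
Base rate for V-439 is 30%.
Origin Cason qualifies under the Merica–Cason agreement and V-439 is covered: preferential rate 23.5% applies instead.
The additional-duty order on V-439 targets Talius, not Cason; it does not apply.
Duty = £219,265.20 × 23.5% = £51,527.32.
Line 2 (S-605, Cason, 3,865 units, £98,634.80):
Base rate for S-605 is 15% + £0.94/unit.
Origin Cason is the FTA partner but S-605 is not on the preference list; base rate stands.
Duty = £98,634.80 × 15% + 3,865 × £0.94 = £18,428.32.
Line 3 (M-798, Cason, 2,179 units, £228,577.10):
Base rate for M-798 is 2.5% + £1.44/unit.
Origin Cason qualifies under the Merica–Cason agreement and M-798 is covered: preferential rate Free applies instead.
Duty = £228,577.10 × 0% = £0.00.
Total = £51,527.32 + £18,428.32 + £0.00 = £69,955.64.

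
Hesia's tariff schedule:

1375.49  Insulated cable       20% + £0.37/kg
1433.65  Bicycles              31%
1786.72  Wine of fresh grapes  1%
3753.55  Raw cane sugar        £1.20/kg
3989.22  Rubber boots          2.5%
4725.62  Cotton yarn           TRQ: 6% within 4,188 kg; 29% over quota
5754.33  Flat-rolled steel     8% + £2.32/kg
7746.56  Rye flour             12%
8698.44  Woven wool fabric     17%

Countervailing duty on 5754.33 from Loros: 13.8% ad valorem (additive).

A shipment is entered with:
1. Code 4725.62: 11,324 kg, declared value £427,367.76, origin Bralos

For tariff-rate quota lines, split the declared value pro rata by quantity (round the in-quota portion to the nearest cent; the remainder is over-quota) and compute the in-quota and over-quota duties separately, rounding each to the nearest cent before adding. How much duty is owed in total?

Line 1 (4725.62, Bralos, 11,324 kg, £427,367.76):
Code 4725.62 is under a tariff-rate quota (threshold 4,188 kg). In-quota: 4,188 kg at 6%; over-quota: 7,136 kg at 29%.
Pro-rata value split: in-quota = £427,367.76 × 4,188/11,324 = £158,055.12; over-quota = £427,367.76 − £158,055.12 = £269,312.64.
In-quota duty = £158,055.12 × 6% = £9,483.31. Over-quota duty = £269,312.64 × 29% = £78,100.67.
Line duty = £9,483.31 + £78,100.67 = £87,583.98.

£87,583.98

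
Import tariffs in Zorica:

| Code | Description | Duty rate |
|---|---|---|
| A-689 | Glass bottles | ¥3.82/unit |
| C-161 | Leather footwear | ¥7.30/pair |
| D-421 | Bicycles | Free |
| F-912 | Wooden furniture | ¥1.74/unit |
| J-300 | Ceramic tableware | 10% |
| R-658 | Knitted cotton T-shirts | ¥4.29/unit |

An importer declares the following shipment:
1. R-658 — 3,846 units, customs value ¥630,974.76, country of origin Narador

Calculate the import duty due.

¥16,499.34

Line 1 (R-658, Narador, 3,846 units, ¥630,974.76):
Base rate for R-658 is ¥4.29/unit.
Duty = 3,846 × ¥4.29 = ¥16,499.34.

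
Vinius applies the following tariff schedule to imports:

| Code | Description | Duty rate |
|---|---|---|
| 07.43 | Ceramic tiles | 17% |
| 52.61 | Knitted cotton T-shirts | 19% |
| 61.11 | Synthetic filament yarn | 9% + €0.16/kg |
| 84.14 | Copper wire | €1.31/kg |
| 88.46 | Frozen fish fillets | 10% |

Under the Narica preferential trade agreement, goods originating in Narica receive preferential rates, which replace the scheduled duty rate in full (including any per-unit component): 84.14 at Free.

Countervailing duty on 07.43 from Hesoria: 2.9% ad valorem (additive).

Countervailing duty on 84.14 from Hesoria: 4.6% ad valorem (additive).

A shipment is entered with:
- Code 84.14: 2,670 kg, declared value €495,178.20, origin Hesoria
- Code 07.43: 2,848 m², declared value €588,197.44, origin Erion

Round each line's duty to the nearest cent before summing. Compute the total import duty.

€126,269.46

Line 1 (84.14, Hesoria, 2,670 kg, €495,178.20):
Base rate for 84.14 is €1.31/kg.
84.14 has an FTA preferential rate, but origin Hesoria is not Narica; base rate stands.
Additional duty on 84.14 from Hesoria: +4.6% ad valorem. Applied ad valorem rate = 4.6%.
Duty = €495,178.20 × 4.6% + 2,670 × €1.31 = €26,275.90.
Line 2 (07.43, Erion, 2,848 m², €588,197.44):
Base rate for 07.43 is 17%.
The additional-duty order on 07.43 targets Hesoria, not Erion; it does not apply.
Duty = €588,197.44 × 17% = €99,993.56.
Total = €26,275.90 + €99,993.56 = €126,269.46.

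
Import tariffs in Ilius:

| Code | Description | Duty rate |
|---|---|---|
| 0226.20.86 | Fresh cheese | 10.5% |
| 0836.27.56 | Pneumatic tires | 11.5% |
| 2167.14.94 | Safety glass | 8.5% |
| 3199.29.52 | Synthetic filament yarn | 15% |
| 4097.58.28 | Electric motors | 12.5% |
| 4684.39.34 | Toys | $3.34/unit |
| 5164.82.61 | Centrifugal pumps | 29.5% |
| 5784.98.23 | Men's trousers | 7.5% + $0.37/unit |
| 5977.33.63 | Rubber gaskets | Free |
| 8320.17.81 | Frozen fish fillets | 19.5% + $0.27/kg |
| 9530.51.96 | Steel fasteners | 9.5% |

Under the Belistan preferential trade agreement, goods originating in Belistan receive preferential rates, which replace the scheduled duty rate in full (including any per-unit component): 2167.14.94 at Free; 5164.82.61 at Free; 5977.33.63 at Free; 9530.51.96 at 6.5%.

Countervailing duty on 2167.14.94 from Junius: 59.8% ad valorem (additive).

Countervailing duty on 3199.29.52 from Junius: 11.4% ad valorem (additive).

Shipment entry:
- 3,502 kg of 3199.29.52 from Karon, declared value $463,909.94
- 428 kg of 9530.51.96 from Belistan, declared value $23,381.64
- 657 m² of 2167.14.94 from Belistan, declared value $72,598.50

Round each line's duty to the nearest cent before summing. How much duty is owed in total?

$71,106.30

Line 1 (3199.29.52, Karon, 3,502 kg, $463,909.94):
Base rate for 3199.29.52 is 15%.
The additional-duty order on 3199.29.52 targets Junius, not Karon; it does not apply.
Duty = $463,909.94 × 15% = $69,586.49.
Line 2 (9530.51.96, Belistan, 428 kg, $23,381.64):
Base rate for 9530.51.96 is 9.5%.
Origin Belistan qualifies under the Ilius–Belistan agreement and 9530.51.96 is covered: preferential rate 6.5% applies instead.
Duty = $23,381.64 × 6.5% = $1,519.81.
Line 3 (2167.14.94, Belistan, 657 m², $72,598.50):
Base rate for 2167.14.94 is 8.5%.
Origin Belistan qualifies under the Ilius–Belistan agreement and 2167.14.94 is covered: preferential rate Free applies instead.
The additional-duty order on 2167.14.94 targets Junius, not Belistan; it does not apply.
Duty = $72,598.50 × 0% = $0.00.
Total = $69,586.49 + $1,519.81 + $0.00 = $71,106.30.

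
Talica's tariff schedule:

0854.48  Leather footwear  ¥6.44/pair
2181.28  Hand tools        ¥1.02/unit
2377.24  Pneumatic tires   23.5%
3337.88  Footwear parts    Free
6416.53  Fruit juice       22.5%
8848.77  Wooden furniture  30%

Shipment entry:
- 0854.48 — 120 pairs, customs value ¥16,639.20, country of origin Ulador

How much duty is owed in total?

Line 1 (0854.48, Ulador, 120 pairs, ¥16,639.20):
Base rate for 0854.48 is ¥6.44/pair.
Duty = 120 × ¥6.44 = ¥772.80.

¥772.80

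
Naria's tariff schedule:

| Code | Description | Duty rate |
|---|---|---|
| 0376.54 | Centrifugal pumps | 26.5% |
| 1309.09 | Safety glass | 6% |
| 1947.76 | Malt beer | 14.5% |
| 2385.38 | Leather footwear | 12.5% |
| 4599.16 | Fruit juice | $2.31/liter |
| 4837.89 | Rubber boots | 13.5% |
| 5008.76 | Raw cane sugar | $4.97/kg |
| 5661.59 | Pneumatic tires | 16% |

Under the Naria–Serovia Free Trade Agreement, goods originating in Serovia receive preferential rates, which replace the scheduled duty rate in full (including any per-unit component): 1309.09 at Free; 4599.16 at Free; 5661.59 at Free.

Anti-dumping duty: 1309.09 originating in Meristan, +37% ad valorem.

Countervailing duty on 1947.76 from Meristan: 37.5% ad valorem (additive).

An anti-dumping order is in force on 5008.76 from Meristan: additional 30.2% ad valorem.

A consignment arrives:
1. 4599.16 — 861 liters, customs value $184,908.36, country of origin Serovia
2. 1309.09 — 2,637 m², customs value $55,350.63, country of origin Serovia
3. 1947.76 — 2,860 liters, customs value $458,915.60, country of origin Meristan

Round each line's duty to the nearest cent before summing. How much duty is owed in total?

Line 1 (4599.16, Serovia, 861 liters, $184,908.36):
Base rate for 4599.16 is $2.31/liter.
Origin Serovia qualifies under the Naria–Serovia agreement and 4599.16 is covered: preferential rate Free applies instead.
Duty = $184,908.36 × 0% = $0.00.
Line 2 (1309.09, Serovia, 2,637 m², $55,350.63):
Base rate for 1309.09 is 6%.
Origin Serovia qualifies under the Naria–Serovia agreement and 1309.09 is covered: preferential rate Free applies instead.
The additional-duty order on 1309.09 targets Meristan, not Serovia; it does not apply.
Duty = $55,350.63 × 0% = $0.00.
Line 3 (1947.76, Meristan, 2,860 liters, $458,915.60):
Base rate for 1947.76 is 14.5%.
Additional duty on 1947.76 from Meristan: +37.5%. Applied ad valorem rate: 14.5% + 37.5% = 52%.
Duty = $458,915.60 × 52% = $238,636.11.
Total = $0.00 + $0.00 + $238,636.11 = $238,636.11.

$238,636.11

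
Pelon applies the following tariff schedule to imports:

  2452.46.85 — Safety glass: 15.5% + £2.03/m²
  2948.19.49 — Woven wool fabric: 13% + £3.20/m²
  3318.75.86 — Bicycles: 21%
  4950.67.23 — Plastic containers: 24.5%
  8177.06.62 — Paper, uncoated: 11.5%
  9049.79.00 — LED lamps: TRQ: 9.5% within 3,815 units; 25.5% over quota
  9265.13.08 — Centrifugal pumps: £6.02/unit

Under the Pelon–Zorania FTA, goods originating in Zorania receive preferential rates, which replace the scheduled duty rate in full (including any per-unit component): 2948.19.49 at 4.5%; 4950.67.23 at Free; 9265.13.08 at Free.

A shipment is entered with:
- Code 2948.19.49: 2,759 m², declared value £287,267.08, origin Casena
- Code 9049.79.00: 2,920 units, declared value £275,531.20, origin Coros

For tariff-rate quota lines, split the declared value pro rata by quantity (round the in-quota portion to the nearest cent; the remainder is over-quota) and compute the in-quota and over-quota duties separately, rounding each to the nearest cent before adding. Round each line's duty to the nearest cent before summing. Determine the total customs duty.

£72,348.98

Line 1 (2948.19.49, Casena, 2,759 m², £287,267.08):
Base rate for 2948.19.49 is 13% + £3.20/m².
2948.19.49 has an FTA preferential rate, but origin Casena is not Zorania; base rate stands.
Duty = £287,267.08 × 13% + 2,759 × £3.20 = £46,173.52.
Line 2 (9049.79.00, Coros, 2,920 units, £275,531.20):
Code 9049.79.00 is under a tariff-rate quota (threshold 3,815 units). Quantity 2,920 units is within the quota, so the in-quota rate 9.5% applies to the full value.
Duty = £275,531.20 × 9.5% = £26,175.46.
Total = £46,173.52 + £26,175.46 = £72,348.98.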